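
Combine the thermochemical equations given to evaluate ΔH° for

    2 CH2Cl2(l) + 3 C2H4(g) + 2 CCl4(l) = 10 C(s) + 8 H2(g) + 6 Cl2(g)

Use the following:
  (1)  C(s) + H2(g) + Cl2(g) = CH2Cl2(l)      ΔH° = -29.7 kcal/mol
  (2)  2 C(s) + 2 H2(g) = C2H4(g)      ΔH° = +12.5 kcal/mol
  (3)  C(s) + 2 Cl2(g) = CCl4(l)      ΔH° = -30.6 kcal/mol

ΔH° = 83.1 kcal/mol

(1) reversed and × 2: (-2)·(-29.7) = +59.4 kcal/mol
(2) reversed and × 3: (-3)·(+12.5) = -37.5 kcal/mol
(3) reversed and × 2: (-2)·(-30.6) = +61.2 kcal/mol
Since enthalpy is a state function, ΔH° = (+59.4) + (-37.5) + (+61.2) = 83.1 kcal/mol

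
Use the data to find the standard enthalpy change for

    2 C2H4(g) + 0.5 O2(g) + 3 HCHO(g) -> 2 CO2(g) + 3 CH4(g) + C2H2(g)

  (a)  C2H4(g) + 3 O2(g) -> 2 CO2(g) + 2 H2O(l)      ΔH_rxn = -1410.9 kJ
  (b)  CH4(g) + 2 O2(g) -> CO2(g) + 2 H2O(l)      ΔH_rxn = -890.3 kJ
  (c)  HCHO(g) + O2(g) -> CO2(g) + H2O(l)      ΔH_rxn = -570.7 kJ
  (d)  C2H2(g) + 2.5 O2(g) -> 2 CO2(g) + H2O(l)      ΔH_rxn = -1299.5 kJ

ΔH_rxn = -563.5 kJ

(a) × 2 (scale by 2 for the 2 C2H4(g)): (2)·(-1410.9) = -2821.8 kJ
(b) reversed and × 3 (CH4(g) must end up as a product; scale by 3 for the 3 CH4(g)): (-3)·(-890.3) = +2670.9 kJ
(c) × 3 (×3 to match 3 HCHO(g) in the target): (3)·(-570.7) = -1712.1 kJ
(d) reversed (reverse to put C2H2(g) on the product side): +1299.5 kJ
Summing the manipulated equations, ΔH_rxn = (-2821.8) + (+2670.9) + (-1712.1) + (+1299.5) = -563.5 kJ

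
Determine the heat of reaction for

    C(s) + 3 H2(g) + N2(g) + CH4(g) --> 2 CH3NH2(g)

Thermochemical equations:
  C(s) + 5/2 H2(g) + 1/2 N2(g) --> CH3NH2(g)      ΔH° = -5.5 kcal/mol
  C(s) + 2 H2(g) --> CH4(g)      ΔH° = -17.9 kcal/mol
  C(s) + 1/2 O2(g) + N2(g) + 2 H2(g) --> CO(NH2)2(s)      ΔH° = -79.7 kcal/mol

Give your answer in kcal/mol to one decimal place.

ΔH° = 6.9 kcal/mol

equation 1 × 2 (scale by 2 for the 2 CH3NH2(g)): (2)·(-5.5) = -11.0 kcal/mol
equation 2 reversed (CH4(g) must end up as a reactant): +17.9 kcal/mol
equation 3: not needed (O2(g) appears nowhere else).
ΔH° = (-11.0) + (+17.9) = 6.9 kcal/mol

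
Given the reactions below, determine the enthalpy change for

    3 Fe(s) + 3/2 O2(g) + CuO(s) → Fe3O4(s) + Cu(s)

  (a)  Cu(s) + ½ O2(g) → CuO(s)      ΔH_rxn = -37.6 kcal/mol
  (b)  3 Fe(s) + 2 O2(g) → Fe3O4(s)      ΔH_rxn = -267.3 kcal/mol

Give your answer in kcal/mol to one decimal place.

(a) reversed (reverse to put CuO(s) on the reactant side): +37.6 kcal/mol
(b) as written (Fe3O4(s) already on the product side): -267.3 kcal/mol
Combining the equations, ΔH_rxn = (-1)·(-37.6) + (1)·(-267.3) = -229.7 kcal/mol

ΔH_rxn = -229.7 kcal/mol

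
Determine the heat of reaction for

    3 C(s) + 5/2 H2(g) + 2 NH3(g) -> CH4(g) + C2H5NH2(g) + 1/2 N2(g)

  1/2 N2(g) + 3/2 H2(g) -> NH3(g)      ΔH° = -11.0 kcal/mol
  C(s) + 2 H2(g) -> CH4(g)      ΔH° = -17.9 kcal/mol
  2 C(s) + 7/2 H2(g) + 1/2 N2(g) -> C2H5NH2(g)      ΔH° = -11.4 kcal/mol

ΔH° = -7.3 kcal/mol

equation 1 reversed and × 2: (-2)·(-11.0) = +22.0 kcal/mol
equation 2 as written: -17.9 kcal/mol
equation 3 as written: -11.4 kcal/mol
ΔH° = (+22.0) + (-17.9) + (-11.4) = -7.3 kcal/mol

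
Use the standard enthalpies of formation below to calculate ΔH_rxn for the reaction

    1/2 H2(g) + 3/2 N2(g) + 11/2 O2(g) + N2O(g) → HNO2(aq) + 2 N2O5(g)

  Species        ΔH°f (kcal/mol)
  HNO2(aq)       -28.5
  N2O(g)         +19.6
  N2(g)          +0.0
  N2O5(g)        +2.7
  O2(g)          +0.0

Products: 1·(-28.5) + 2·(+2.7) = -23.1
Reactants: 1/2·(+0.0) + 3/2·(+0.0) + 11/2·(+0.0) + 1·(+19.6) = +19.6
ΔH_rxn = (-23.1) − (+19.6) = -42.7 kcal/mol

ΔH_rxn = -42.7 kcal/mol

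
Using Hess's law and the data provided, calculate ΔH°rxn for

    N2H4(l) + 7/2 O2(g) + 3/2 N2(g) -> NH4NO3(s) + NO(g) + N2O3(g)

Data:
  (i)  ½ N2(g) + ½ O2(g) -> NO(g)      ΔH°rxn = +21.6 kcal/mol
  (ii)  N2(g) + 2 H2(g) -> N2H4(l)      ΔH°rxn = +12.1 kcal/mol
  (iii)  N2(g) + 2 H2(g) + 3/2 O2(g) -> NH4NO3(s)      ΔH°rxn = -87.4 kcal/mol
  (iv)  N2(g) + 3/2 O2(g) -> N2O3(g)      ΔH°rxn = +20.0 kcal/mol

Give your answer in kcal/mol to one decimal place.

(i) as written (NO(g) already on the product side): +21.6 kcal/mol
(ii) reversed (N2H4(l) must end up as a reactant): -12.1 kcal/mol
(iii) as written (NH4NO3(s) already on the product side): -87.4 kcal/mol
(iv) as written (N2O3(g) already on the product side): +20.0 kcal/mol
By Hess's law, ΔH°rxn = (1)·(+21.6) + (-1)·(+12.1) + (1)·(-87.4) + (1)·(+20.0) = -57.9 kcal/mol

ΔH°rxn = -57.9 kcal/mol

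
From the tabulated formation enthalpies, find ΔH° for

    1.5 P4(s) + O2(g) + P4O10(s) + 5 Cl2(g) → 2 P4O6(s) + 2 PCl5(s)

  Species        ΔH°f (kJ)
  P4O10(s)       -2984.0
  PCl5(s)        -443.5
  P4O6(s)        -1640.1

ΔH° = -1183.2 kJ

Products: 2·(-1640.1) + 2·(-443.5) = -4167.2
Reactants: 3/2·(+0.0) + 1·(+0.0) + 1·(-2984.0) + 5·(+0.0) = -2984.0
ΔH° = (-4167.2) − (-2984.0) = -1183.2 kJ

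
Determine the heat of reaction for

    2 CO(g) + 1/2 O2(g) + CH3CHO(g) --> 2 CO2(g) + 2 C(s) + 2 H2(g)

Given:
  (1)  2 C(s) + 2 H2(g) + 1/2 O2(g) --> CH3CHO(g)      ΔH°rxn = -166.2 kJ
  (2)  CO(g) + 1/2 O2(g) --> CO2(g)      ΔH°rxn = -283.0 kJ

ΔH°rxn = -399.8 kJ

(1) reversed (reverse to put CH3CHO(g) on the reactant side): +166.2 kJ
(2) × 2 (scale by 2 for the 2 CO(g)): (2)·(-283.0) = -566.0 kJ
Summing the manipulated equations, ΔH°rxn = (-1)·(-166.2) + (2)·(-283.0) = -399.8 kJ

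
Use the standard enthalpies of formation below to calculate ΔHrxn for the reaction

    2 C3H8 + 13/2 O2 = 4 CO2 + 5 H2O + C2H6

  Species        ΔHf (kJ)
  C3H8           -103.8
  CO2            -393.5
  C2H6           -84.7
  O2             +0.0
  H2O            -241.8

ΔHrxn = -2660.1 kJ

Products: 4·(-393.5) + 5·(-241.8) + 1·(-84.7) = -2867.7
Reactants: 2·(-103.8) + 13/2·(+0.0) = -207.6
ΔHrxn = (-2867.7) − (-207.6) = -2660.1 kJ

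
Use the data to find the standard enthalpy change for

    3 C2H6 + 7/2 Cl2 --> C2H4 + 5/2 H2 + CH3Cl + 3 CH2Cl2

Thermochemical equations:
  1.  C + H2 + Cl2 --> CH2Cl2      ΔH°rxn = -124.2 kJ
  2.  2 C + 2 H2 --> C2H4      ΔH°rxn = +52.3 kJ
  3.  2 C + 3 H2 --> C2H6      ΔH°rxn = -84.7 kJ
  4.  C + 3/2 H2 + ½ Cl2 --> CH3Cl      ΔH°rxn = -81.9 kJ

ΔH°rxn = -148.1 kJ

eq. 1 × 3: (3)·(-124.2) = -372.6 kJ
eq. 2 as written: +52.3 kJ
eq. 3 reversed and × 3: (-3)·(-84.7) = +254.1 kJ
eq. 4 as written: -81.9 kJ
By Hess's law, ΔH°rxn = (-372.6) + (+52.3) + (+254.1) + (-81.9) = -148.1 kJ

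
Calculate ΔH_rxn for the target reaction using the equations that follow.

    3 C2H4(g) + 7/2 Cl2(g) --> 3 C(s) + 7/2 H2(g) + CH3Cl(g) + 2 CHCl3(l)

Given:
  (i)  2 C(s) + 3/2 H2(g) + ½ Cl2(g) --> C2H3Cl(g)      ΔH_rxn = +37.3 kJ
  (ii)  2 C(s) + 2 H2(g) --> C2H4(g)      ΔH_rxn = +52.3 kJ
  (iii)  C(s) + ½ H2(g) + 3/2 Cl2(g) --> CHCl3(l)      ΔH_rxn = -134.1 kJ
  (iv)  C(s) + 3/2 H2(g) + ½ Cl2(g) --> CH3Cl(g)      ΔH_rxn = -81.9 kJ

(i): not needed.
(ii) reversed and × 3: (-3)·(+52.3) = -156.9 kJ
(iii) × 2: (2)·(-134.1) = -268.2 kJ
(iv) as written: -81.9 kJ
ΔH_rxn = (-156.9) + (-268.2) + (-81.9) = -507.0 kJ

ΔH_rxn = -507.0 kJ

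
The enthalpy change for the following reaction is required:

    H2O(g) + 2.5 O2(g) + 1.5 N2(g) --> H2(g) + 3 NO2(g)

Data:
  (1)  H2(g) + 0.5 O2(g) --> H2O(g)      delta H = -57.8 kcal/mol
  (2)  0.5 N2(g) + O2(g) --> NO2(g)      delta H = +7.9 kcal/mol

(1) reversed: +57.8 kcal/mol
(2) × 3: (3)·(+7.9) = +23.7 kcal/mol
By Hess's law, delta H = (-1)·(-57.8) + (3)·(+7.9) = 81.5 kcal/mol

delta H = 81.5 kcal/mol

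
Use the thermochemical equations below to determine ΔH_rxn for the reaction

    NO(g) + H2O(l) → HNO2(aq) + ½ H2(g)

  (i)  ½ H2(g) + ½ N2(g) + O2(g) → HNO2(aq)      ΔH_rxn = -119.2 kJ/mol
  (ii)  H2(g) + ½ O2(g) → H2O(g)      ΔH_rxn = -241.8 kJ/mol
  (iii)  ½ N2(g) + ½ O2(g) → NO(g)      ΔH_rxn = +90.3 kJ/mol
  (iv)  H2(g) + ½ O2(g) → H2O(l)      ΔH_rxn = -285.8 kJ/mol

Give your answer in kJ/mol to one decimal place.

ΔH_rxn = 76.3 kJ/mol

(i) as written: -119.2 kJ/mol
(ii): not needed.
(iii) reversed: -90.3 kJ/mol
(iv) reversed: +285.8 kJ/mol
Combining the equations, ΔH_rxn = (1)·(-119.2) + (-1)·(+90.3) + (-1)·(-285.8) = 76.3 kJ/mol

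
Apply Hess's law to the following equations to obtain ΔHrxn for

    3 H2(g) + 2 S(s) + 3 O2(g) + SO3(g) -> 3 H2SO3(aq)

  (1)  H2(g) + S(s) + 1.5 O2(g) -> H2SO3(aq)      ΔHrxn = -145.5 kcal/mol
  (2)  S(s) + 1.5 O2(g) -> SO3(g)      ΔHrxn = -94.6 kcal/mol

ΔHrxn = -341.9 kcal/mol

(1) × 3: (3)·(-145.5) = -436.5 kcal/mol
(2) reversed: +94.6 kcal/mol
ΔHrxn = (-436.5) + (+94.6) = -341.9 kcal/mol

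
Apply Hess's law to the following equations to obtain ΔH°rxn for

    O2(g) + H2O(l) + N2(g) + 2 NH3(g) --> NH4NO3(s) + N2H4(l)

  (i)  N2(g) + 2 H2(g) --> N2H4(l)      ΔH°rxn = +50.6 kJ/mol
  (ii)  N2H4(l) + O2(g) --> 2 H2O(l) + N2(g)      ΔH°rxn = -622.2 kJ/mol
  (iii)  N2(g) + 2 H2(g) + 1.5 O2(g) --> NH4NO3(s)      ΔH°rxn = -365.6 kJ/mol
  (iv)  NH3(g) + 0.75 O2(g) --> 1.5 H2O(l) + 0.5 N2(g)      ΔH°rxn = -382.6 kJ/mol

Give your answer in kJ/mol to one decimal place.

ΔH°rxn = 63.0 kJ/mol

(i) reversed: -50.6 kJ/mol
(ii) reversed and × 2: (-2)·(-622.2) = +1244.4 kJ/mol
(iii) as written (NH4NO3(s) already on the product side): -365.6 kJ/mol
(iv) × 2 (×2 to match 2 NH3(g) in the target): (2)·(-382.6) = -765.2 kJ/mol
Combining the equations, ΔH°rxn = (-1)·(+50.6) + (-2)·(-622.2) + (1)·(-365.6) + (2)·(-382.6) = 63.0 kJ/mol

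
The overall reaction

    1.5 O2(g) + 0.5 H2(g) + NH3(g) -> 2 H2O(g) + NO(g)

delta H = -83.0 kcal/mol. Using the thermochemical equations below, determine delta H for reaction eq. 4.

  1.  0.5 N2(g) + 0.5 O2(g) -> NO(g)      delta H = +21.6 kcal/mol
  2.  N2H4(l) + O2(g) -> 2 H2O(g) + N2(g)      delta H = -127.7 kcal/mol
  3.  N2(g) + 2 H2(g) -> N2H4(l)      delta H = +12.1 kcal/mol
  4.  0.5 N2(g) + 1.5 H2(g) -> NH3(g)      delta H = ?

eq. 1 as written: +21.6 kcal/mol
eq. 2 as written: -127.7 kcal/mol
eq. 3 as written: +12.1 kcal/mol
eq. 4 reversed: contributes −x
-83.0 = (+21.6) + (-127.7) + (+12.1) − x
x = (-83.0 − (-94.0)) / (-1) = -11.0 kcal/mol

delta H = -11.0 kcal/mol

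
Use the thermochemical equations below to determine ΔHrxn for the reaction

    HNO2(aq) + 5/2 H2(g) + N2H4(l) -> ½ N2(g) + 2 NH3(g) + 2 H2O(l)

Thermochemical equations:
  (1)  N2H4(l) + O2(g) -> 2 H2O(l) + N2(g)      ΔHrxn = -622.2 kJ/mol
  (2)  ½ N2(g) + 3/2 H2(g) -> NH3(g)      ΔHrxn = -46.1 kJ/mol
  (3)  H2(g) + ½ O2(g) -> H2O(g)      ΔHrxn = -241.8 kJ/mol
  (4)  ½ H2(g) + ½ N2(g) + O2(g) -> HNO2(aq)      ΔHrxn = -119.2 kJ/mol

(1) as written (N2H4(l) already on the reactant side): -622.2 kJ/mol
(2) × 2 (×2 to match 2 NH3(g) in the target): (2)·(-46.1) = -92.2 kJ/mol
(3): not needed (H2O(g) appears nowhere else).
(4) reversed (HNO2(aq) must end up as a reactant): +119.2 kJ/mol
Since enthalpy is a state function, ΔHrxn = (-622.2) + (-92.2) + (+119.2) = -595.2 kJ/mol

ΔHrxn = -595.2 kJ/mol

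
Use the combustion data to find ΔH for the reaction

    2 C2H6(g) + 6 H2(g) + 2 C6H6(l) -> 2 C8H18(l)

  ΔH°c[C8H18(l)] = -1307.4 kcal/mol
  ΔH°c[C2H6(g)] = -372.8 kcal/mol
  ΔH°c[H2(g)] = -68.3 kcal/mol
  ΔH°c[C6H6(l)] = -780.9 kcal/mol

ΔH = -102.4 kcal/mol

Using ΔH = Σ nΔHc°(reactants) − Σ nΔHc°(products):
= [2·(-372.8) + 6·(-68.3) + 2·(-780.9)] − [2·(-1307.4)]
= -102.4 kcal/mol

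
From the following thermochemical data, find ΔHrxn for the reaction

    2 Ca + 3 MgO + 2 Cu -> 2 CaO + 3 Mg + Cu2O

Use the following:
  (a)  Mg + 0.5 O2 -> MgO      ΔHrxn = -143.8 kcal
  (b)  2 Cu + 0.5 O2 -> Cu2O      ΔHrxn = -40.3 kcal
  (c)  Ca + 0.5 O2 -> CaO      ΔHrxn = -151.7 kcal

ΔHrxn = 87.7 kcal

(a) reversed and × 3: (-3)·(-143.8) = +431.4 kcal
(b) as written: -40.3 kcal
(c) × 2: (2)·(-151.7) = -303.4 kcal
By Hess's law, ΔHrxn = (+431.4) + (-40.3) + (-303.4) = 87.7 kcal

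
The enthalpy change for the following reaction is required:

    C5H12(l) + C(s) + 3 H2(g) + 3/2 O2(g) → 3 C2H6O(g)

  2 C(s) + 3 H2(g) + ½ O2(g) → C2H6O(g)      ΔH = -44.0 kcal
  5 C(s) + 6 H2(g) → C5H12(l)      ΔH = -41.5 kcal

ΔH = -90.5 kcal

equation 1 × 3 (×3 to match 3 C2H6O(g) in the target): (3)·(-44.0) = -132.0 kcal
equation 2 reversed (reverse to put C5H12(l) on the reactant side): +41.5 kcal
Summing the manipulated equations, ΔH = (-132.0) + (+41.5) = -90.5 kcal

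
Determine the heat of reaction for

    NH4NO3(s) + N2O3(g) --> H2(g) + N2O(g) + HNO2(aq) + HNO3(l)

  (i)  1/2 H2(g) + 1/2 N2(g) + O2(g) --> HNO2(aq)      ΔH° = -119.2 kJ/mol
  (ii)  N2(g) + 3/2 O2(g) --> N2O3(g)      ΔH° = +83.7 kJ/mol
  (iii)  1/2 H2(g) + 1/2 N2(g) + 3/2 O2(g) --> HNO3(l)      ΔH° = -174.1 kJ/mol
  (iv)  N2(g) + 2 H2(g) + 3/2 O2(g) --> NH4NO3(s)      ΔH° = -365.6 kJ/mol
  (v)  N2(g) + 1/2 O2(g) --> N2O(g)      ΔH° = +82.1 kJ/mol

(i) as written: -119.2 kJ/mol
(ii) reversed: -83.7 kJ/mol
(iii) as written: -174.1 kJ/mol
(iv) reversed: +365.6 kJ/mol
(v) as written: +82.1 kJ/mol
Combining the equations, ΔH° = (-119.2) + (-83.7) + (-174.1) + (+365.6) + (+82.1) = 70.7 kJ/mol

ΔH° = 70.7 kJ/mol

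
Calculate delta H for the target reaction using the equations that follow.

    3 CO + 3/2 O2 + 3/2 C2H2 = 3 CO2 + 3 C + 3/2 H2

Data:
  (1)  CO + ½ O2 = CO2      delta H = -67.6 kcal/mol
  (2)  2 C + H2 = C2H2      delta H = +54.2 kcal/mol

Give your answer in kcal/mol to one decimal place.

(1) × 3: (3)·(-67.6) = -202.8 kcal/mol
(2) reversed and × 3/2: (-3/2)·(+54.2) = -81.3 kcal/mol
Since enthalpy is a state function, delta H = (-202.8) + (-81.3) = -284.1 kcal/mol

delta H = -284.1 kcal/mol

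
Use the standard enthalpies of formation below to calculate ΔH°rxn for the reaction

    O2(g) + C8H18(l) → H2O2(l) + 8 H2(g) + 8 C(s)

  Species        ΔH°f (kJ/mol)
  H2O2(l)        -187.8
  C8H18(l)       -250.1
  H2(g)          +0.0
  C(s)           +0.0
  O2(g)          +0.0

ΔH°rxn = 62.3 kJ/mol

ΔH°rxn = Σ nΔHf°(products) − Σ nΔHf°(reactants).
Products: 1·(-187.8) + 8·(+0.0) + 8·(+0.0) = -187.8
Reactants: 1·(+0.0) + 1·(-250.1) = -250.1
ΔH°rxn = (-187.8) − (-250.1) = 62.3 kJ/mol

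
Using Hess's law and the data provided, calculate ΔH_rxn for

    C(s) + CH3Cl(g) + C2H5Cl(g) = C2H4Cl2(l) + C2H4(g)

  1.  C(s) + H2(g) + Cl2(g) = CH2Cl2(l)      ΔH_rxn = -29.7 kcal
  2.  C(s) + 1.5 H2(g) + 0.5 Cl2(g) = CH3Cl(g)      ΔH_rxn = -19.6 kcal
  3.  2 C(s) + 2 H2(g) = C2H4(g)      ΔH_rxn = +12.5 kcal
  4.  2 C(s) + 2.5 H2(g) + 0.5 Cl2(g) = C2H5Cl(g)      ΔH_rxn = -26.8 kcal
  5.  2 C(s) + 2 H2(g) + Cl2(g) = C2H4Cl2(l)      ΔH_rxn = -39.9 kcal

ΔH_rxn = 19.0 kcal

eq. 1: not needed.
eq. 2 reversed: +19.6 kcal
eq. 3 as written: +12.5 kcal
eq. 4 reversed: +26.8 kcal
eq. 5 as written: -39.9 kcal
By Hess's law, ΔH_rxn = (+19.6) + (+12.5) + (+26.8) + (-39.9) = 19.0 kcal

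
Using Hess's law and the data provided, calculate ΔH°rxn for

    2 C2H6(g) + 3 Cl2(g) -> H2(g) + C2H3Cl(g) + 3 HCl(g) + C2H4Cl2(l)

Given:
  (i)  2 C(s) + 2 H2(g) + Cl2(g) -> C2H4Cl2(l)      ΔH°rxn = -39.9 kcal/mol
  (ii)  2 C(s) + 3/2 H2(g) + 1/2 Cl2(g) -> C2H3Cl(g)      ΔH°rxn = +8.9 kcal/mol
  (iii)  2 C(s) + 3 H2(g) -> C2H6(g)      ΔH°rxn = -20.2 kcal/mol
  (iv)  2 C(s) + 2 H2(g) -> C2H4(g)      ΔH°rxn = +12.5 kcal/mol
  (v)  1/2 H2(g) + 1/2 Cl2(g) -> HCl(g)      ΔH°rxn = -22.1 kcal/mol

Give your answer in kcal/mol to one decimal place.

ΔH°rxn = -56.9 kcal/mol

(i) as written: -39.9 kcal/mol
(ii) as written: +8.9 kcal/mol
(iii) reversed and × 2: (-2)·(-20.2) = +40.4 kcal/mol
(iv): not needed.
(v) × 3: (3)·(-22.1) = -66.3 kcal/mol
By Hess's law, ΔH°rxn = (1)·(-39.9) + (1)·(+8.9) + (-2)·(-20.2) + (3)·(-22.1) = -56.9 kcal/mol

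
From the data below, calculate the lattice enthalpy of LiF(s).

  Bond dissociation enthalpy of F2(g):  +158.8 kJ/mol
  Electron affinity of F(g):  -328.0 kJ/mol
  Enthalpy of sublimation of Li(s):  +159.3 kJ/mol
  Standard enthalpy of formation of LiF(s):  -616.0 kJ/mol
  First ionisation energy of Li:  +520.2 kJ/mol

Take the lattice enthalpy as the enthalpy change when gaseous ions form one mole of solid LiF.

ΔHf° = 1·ΔHsub + 1·(ΣIE) + 1/2·D(F2) + 1·EA + U
-616.0 = 1·(+159.3) + 1·(+520.2) + 1/2·(+158.8) + 1·(-328.0) + U
U = -616.0 − (+430.9) = -1046.9 kJ/mol

U = -1046.9 kJ/mol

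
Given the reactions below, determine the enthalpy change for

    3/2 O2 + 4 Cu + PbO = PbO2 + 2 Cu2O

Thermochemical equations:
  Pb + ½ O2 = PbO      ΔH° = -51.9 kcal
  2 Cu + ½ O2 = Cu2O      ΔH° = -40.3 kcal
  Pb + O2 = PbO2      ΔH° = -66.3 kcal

equation 1 reversed: +51.9 kcal
equation 2 × 2: (2)·(-40.3) = -80.6 kcal
equation 3 as written: -66.3 kcal
ΔH° = (+51.9) + (-80.6) + (-66.3) = -95.0 kcal

ΔH° = -95.0 kcal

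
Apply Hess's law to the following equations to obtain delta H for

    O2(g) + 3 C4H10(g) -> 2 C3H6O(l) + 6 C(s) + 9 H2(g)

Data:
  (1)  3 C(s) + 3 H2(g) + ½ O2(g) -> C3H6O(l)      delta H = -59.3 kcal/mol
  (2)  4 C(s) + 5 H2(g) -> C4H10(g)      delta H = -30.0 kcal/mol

delta H = -28.6 kcal/mol

(1) × 2 (×2 to match 2 C3H6O(l) in the target): (2)·(-59.3) = -118.6 kcal/mol
(2) reversed and × 3 (C4H10(g) must end up as a reactant; ×3 to match 3 C4H10(g) in the target): (-3)·(-30.0) = +90.0 kcal/mol
By Hess's law, delta H = (-118.6) + (+90.0) = -28.6 kcal/mol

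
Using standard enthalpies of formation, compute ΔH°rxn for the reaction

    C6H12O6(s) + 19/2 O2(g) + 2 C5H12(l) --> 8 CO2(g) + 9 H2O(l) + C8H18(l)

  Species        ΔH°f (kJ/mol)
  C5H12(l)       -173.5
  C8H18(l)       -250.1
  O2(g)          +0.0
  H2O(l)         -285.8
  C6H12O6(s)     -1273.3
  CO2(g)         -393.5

ΔH°rxn = Σ nΔHf°(products) − Σ nΔHf°(reactants).
Products: 8·(-393.5) + 9·(-285.8) + 1·(-250.1) = -5970.3
Reactants: 1·(-1273.3) + 19/2·(+0.0) + 2·(-173.5) = -1620.3
ΔH°rxn = (-5970.3) − (-1620.3) = -4350.0 kJ/mol

ΔH°rxn = -4350.0 kJ/mol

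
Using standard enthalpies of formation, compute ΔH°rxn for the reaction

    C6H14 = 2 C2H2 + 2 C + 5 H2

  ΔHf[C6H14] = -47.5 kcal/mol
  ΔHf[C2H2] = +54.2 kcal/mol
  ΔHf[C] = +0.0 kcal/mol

Products: 2·(+54.2) + 2·(+0.0) + 5·(+0.0) = +108.4
Reactants: 1·(-47.5) = -47.5
ΔH°rxn = (+108.4) − (-47.5) = 155.9 kcal/mol

ΔH°rxn = 155.9 kcal/mol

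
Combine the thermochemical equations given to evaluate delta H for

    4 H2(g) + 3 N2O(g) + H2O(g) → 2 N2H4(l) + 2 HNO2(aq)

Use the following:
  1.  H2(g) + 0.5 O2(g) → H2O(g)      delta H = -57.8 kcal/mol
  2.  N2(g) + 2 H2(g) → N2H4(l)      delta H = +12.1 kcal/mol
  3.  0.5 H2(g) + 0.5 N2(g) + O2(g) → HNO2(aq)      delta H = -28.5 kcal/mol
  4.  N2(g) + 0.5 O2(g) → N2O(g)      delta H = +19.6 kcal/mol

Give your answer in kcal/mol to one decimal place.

eq. 1 reversed: +57.8 kcal/mol
eq. 2 × 2: (2)·(+12.1) = +24.2 kcal/mol
eq. 3 × 2: (2)·(-28.5) = -57.0 kcal/mol
eq. 4 reversed and × 3: (-3)·(+19.6) = -58.8 kcal/mol
Combining the equations, delta H = (+57.8) + (+24.2) + (-57.0) + (-58.8) = -33.8 kcal/mol

delta H = -33.8 kcal/mol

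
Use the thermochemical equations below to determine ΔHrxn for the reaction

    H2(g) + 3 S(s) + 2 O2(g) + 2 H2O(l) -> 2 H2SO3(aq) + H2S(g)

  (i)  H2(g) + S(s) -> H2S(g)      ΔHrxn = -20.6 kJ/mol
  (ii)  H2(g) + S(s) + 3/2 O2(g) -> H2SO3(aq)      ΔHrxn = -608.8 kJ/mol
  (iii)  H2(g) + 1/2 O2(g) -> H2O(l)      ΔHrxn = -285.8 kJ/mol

ΔHrxn = -666.6 kJ/mol

(i) as written (H2S(g) already on the product side): -20.6 kJ/mol
(ii) × 2 (scale by 2 for the 2 H2SO3(aq)): (2)·(-608.8) = -1217.6 kJ/mol
(iii) reversed and × 2 (reverse to put H2O(l) on the reactant side; scale by 2 for the 2 H2O(l)): (-2)·(-285.8) = +571.6 kJ/mol
Summing the manipulated equations, ΔHrxn = (1)·(-20.6) + (2)·(-608.8) + (-2)·(-285.8) = -666.6 kJ/mol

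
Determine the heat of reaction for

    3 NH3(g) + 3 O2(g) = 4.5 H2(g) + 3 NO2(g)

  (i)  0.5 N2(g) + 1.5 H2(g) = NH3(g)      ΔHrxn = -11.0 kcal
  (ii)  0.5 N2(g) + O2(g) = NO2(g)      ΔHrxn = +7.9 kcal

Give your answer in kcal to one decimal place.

(i) reversed and × 3 (NH3(g) must end up as a reactant; scale by 3 for the 3 NH3(g)): (-3)·(-11.0) = +33.0 kcal
(ii) × 3 (scale by 3 for the 3 NO2(g)): (3)·(+7.9) = +23.7 kcal
Combining the equations, ΔHrxn = (+33.0) + (+23.7) = 56.7 kcal

ΔHrxn = 56.7 kcal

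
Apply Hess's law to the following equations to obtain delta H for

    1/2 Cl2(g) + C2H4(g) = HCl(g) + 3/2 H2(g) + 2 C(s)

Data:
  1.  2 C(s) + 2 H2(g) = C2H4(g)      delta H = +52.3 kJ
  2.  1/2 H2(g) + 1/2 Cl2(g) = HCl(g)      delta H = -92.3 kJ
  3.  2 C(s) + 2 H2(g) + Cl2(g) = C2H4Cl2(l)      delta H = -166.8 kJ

eq. 1 reversed (C2H4(g) must end up as a reactant): -52.3 kJ
eq. 2 as written (HCl(g) already on the product side): -92.3 kJ
eq. 3: not needed (C2H4Cl2(l) appears nowhere else).
delta H = (-1)·(+52.3) + (1)·(-92.3) = -144.6 kJ

delta H = -144.6 kJ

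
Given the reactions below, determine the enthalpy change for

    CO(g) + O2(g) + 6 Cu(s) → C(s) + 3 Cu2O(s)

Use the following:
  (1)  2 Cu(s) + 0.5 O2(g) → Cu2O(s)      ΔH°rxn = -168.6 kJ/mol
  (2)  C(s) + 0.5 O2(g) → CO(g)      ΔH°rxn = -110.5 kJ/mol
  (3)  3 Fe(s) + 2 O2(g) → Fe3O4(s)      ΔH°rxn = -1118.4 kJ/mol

(1) × 3: (3)·(-168.6) = -505.8 kJ/mol
(2) reversed: +110.5 kJ/mol
(3): not needed.
ΔH°rxn = (-505.8) + (+110.5) = -395.3 kJ/mol

ΔH°rxn = -395.3 kJ/mol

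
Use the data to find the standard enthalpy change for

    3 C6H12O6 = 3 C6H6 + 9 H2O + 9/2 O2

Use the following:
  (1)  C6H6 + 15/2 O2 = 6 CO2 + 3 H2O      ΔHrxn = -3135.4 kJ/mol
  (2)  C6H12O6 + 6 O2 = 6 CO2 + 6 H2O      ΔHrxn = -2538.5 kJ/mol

(1) reversed and × 3 (C6H6 must end up as a product; scale by 3 for the 3 C6H6): (-3)·(-3135.4) = +9406.2 kJ/mol
(2) × 3 (scale by 3 for the 3 C6H12O6): (3)·(-2538.5) = -7615.5 kJ/mol
ΔHrxn = (+9406.2) + (-7615.5) = 1790.7 kJ/mol

ΔHrxn = 1790.7 kJ/mol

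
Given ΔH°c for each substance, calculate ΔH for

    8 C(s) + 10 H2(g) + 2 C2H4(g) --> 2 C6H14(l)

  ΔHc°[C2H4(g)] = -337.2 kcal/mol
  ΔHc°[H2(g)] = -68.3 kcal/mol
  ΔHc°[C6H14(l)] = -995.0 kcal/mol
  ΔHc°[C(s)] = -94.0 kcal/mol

Using ΔH = Σ nΔHc°(reactants) − Σ nΔHc°(products):
= [8·(-94.0) + 10·(-68.3) + 2·(-337.2)] − [2·(-995.0)]
= -119.4 kcal/mol

ΔH = -119.4 kcal/mol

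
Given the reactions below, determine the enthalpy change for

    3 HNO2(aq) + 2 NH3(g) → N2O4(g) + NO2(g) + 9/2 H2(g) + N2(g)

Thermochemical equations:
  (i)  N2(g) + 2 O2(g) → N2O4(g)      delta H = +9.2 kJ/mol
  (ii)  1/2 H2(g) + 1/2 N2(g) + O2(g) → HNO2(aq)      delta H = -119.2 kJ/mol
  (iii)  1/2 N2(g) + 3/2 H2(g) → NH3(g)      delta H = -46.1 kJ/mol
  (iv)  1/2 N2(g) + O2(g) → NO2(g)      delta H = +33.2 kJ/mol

(i) as written (N2O4(g) already on the product side): +9.2 kJ/mol
(ii) reversed and × 3 (HNO2(aq) must end up as a reactant; ×3 to match 3 HNO2(aq) in the target): (-3)·(-119.2) = +357.6 kJ/mol
(iii) reversed and × 2 (NH3(g) must end up as a reactant; ×2 to match 2 NH3(g) in the target): (-2)·(-46.1) = +92.2 kJ/mol
(iv) as written (NO2(g) already on the product side): +33.2 kJ/mol
Combining the equations, delta H = (+9.2) + (+357.6) + (+92.2) + (+33.2) = 492.2 kJ/mol

delta H = 492.2 kJ/mol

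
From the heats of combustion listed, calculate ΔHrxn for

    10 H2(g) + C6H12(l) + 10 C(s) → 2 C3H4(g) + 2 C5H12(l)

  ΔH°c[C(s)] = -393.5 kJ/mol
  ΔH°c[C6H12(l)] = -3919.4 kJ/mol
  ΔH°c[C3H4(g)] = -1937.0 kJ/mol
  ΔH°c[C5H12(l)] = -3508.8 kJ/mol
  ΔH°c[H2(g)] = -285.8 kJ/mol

ΔHrxn = 179.2 kJ/mol

With combustion enthalpies, reactants minus products:
= [10·(-285.8) + 1·(-3919.4) + 10·(-393.5)] − [2·(-1937.0) + 2·(-3508.8)]
= 179.2 kJ/mol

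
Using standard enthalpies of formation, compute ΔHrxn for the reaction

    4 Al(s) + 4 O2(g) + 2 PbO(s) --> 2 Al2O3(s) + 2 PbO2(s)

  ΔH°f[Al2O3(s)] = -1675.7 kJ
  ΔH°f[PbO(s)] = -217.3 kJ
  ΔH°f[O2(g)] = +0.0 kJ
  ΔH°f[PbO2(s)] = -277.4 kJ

ΔHrxn = -3471.6 kJ

ΔH°rxn = Σ nΔHf°(products) − Σ nΔHf°(reactants).
Products: 2·(-1675.7) + 2·(-277.4) = -3906.2
Reactants: 4·(+0.0) + 4·(+0.0) + 2·(-217.3) = -434.6
ΔHrxn = (-3906.2) − (-434.6) = -3471.6 kJ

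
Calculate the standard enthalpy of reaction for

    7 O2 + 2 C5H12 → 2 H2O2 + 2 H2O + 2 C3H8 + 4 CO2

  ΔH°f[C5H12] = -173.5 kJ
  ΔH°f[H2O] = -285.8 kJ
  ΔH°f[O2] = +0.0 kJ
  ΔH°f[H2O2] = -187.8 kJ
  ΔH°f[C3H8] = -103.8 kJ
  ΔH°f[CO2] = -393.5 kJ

ΔH_rxn = -2381.8 kJ

Products: 2·(-187.8) + 2·(-285.8) + 2·(-103.8) + 4·(-393.5) = -2728.8
Reactants: 7·(+0.0) + 2·(-173.5) = -347.0
ΔH_rxn = (-2728.8) − (-347.0) = -2381.8 kJ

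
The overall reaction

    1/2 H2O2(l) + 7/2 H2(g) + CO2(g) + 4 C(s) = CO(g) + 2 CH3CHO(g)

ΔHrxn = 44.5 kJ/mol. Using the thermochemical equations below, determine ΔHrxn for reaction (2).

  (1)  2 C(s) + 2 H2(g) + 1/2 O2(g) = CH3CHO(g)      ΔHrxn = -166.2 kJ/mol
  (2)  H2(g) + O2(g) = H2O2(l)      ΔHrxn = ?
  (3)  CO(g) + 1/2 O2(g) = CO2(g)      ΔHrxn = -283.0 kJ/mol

ΔHrxn = -187.8 kJ/mol

(1) × 2 (scale by 2 for the 2 CH3CHO(g)): (2)·(-166.2) = -332.4 kJ/mol
(2) reversed and × 1/2 (reverse to put H2O2(l) on the reactant side; ×1/2 to match 1/2 H2O2(l) in the target): contributes −1/2·x
(3) reversed (reverse to put CO(g) on the product side): +283.0 kJ/mol
+44.5 = (-332.4) + (+283.0) − 1/2·x
x = (+44.5 − (-49.4)) / (-1/2) = -187.8 kJ/mol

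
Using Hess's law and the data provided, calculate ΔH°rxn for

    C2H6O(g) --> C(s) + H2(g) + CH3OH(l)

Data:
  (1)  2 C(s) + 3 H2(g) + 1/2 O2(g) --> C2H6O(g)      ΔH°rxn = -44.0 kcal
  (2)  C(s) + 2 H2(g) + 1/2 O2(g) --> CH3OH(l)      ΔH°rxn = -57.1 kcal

(1) reversed: +44.0 kcal
(2) as written: -57.1 kcal
Combining the equations, ΔH°rxn = (-1)·(-44.0) + (1)·(-57.1) = -13.1 kcal

ΔH°rxn = -13.1 kcal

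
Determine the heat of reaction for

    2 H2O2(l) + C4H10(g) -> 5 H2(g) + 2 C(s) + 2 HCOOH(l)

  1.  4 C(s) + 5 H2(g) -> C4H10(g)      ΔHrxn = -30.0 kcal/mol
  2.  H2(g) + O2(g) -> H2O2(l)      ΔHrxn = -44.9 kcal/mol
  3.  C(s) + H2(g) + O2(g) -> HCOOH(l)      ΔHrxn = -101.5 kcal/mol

eq. 1 reversed: +30.0 kcal/mol
eq. 2 reversed and × 2: (-2)·(-44.9) = +89.8 kcal/mol
eq. 3 × 2: (2)·(-101.5) = -203.0 kcal/mol
ΔHrxn = (+30.0) + (+89.8) + (-203.0) = -83.2 kcal/mol

ΔHrxn = -83.2 kcal/mol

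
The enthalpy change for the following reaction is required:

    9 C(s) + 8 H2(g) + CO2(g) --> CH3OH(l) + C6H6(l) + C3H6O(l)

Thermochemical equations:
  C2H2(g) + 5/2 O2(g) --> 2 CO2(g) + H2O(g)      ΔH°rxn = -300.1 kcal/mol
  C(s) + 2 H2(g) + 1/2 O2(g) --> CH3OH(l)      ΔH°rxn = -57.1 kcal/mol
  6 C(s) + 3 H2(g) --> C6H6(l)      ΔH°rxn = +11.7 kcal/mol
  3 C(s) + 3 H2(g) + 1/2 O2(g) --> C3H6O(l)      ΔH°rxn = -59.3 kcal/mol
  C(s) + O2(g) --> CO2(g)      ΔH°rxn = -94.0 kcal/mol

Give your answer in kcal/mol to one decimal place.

equation 1: not needed.
equation 2 as written: -57.1 kcal/mol
equation 3 as written: +11.7 kcal/mol
equation 4 as written: -59.3 kcal/mol
equation 5 reversed: +94.0 kcal/mol
ΔH°rxn = (-57.1) + (+11.7) + (-59.3) + (+94.0) = -10.7 kcal/mol

ΔH°rxn = -10.7 kcal/mol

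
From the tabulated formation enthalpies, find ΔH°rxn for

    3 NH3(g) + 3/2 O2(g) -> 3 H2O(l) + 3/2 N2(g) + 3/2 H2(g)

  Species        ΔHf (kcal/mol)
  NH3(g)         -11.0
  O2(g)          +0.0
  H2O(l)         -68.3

Products: 3·(-68.3) + 3/2·(+0.0) + 3/2·(+0.0) = -204.9
Reactants: 3·(-11.0) + 3/2·(+0.0) = -33.0
ΔH°rxn = (-204.9) − (-33.0) = -171.9 kcal/mol

ΔH°rxn = -171.9 kcal/mol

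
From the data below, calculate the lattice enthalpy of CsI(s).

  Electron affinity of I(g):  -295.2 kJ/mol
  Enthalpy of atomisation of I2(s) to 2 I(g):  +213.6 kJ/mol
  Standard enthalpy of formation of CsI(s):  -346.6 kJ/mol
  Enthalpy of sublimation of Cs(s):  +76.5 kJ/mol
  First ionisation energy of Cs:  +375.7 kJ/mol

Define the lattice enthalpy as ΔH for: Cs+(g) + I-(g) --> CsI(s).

ΔHf° = 1·ΔHsub + 1·(ΣIE) + 1/2·D(I2) + 1·EA + U
-346.6 = 1·(+76.5) + 1·(+375.7) + 1/2·(+213.6) + 1·(-295.2) + U
U = -346.6 − (+263.8) = -610.4 kJ/mol

U = -610.4 kJ/mol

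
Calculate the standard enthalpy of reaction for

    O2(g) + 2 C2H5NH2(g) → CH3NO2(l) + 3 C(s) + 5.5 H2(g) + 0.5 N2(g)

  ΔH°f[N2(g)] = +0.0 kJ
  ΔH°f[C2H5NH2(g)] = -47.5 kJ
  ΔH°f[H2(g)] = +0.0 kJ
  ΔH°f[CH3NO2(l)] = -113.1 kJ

Products: 1·(-113.1) + 3·(+0.0) + 11/2·(+0.0) + 1/2·(+0.0) = -113.1
Reactants: 1·(+0.0) + 2·(-47.5) = -95.0
ΔH_rxn = (-113.1) − (-95.0) = -18.1 kJ

ΔH_rxn = -18.1 kJ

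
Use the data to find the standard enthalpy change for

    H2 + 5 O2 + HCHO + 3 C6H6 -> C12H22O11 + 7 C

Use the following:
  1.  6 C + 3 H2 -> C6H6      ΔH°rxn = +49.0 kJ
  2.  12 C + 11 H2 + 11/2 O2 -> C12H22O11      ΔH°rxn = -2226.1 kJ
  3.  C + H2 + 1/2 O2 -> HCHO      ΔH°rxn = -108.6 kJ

eq. 1 reversed and × 3 (C6H6 must end up as a reactant; ×3 to match 3 C6H6 in the target): (-3)·(+49.0) = -147.0 kJ
eq. 2 as written (C12H22O11 already on the product side): -2226.1 kJ
eq. 3 reversed (reverse to put HCHO on the reactant side): +108.6 kJ
ΔH°rxn = (-147.0) + (-2226.1) + (+108.6) = -2264.5 kJ

ΔH°rxn = -2264.5 kJ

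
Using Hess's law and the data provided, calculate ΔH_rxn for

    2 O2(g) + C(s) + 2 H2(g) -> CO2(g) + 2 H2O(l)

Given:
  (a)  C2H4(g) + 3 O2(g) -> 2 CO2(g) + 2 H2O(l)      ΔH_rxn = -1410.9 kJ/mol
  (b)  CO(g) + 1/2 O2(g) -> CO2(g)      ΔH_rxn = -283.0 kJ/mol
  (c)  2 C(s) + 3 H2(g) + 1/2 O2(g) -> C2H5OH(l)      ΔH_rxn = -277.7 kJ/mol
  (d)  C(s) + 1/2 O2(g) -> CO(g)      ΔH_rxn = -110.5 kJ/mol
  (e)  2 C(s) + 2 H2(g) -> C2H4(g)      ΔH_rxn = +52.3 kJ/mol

(a) as written (H2O(l) already on the product side): -1410.9 kJ/mol
(b) reversed: +283.0 kJ/mol
(c): not needed (C2H5OH(l) appears nowhere else).
(d) reversed: +110.5 kJ/mol
(e) as written: +52.3 kJ/mol
ΔH_rxn = (1)·(-1410.9) + (-1)·(-283.0) + (-1)·(-110.5) + (1)·(+52.3) = -965.1 kJ/mol

ΔH_rxn = -965.1 kJ/mol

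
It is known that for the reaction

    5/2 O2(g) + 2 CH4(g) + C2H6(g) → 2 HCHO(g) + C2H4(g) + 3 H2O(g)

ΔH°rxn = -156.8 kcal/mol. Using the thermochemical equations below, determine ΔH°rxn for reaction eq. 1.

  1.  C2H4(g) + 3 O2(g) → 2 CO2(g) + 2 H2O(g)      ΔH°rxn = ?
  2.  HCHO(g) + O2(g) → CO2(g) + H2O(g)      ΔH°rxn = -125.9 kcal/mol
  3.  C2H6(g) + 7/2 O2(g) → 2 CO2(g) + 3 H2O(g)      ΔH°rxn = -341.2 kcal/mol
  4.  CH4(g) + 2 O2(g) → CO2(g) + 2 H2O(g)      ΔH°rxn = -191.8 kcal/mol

ΔH°rxn = -316.2 kcal/mol

eq. 1 reversed: contributes −x
eq. 2 reversed and × 2: (-2)·(-125.9) = +251.8 kcal/mol
eq. 3 as written: -341.2 kcal/mol
eq. 4 × 2: (2)·(-191.8) = -383.6 kcal/mol
-156.8 = (+251.8) + (-341.2) + (-383.6) − x
x = (-156.8 − (-473.0)) / (-1) = -316.2 kcal/mol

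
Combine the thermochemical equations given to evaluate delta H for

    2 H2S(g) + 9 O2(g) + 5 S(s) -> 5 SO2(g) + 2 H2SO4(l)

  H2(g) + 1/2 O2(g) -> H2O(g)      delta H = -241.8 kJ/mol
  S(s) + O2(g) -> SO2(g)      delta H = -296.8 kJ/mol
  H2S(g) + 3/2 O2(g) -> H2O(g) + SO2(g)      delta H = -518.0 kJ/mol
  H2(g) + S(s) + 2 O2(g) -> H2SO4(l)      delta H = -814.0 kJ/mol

equation 1 reversed and × 2: (-2)·(-241.8) = +483.6 kJ/mol
equation 2 × 3: (3)·(-296.8) = -890.4 kJ/mol
equation 3 × 2: (2)·(-518.0) = -1036.0 kJ/mol
equation 4 × 2: (2)·(-814.0) = -1628.0 kJ/mol
Combining the equations, delta H = (-2)·(-241.8) + (3)·(-296.8) + (2)·(-518.0) + (2)·(-814.0) = -3070.8 kJ/mol

delta H = -3070.8 kJ/mol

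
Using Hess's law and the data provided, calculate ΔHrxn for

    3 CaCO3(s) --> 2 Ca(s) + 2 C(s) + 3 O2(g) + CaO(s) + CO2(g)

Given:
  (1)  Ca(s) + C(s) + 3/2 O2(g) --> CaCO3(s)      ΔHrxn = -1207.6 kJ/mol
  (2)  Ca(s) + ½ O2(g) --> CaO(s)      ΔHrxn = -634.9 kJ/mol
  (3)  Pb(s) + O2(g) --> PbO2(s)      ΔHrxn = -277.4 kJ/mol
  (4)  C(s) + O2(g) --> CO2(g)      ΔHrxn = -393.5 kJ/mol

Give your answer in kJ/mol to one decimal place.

(1) reversed and × 3 (reverse to put CaCO3(s) on the reactant side; scale by 3 for the 3 CaCO3(s)): (-3)·(-1207.6) = +3622.8 kJ/mol
(2) as written (CaO(s) already on the product side): -634.9 kJ/mol
(3): not needed (Pb(s) appears nowhere else).
(4) as written (CO2(g) already on the product side): -393.5 kJ/mol
By Hess's law, ΔHrxn = (+3622.8) + (-634.9) + (-393.5) = 2594.4 kJ/mol

ΔHrxn = 2594.4 kJ/mol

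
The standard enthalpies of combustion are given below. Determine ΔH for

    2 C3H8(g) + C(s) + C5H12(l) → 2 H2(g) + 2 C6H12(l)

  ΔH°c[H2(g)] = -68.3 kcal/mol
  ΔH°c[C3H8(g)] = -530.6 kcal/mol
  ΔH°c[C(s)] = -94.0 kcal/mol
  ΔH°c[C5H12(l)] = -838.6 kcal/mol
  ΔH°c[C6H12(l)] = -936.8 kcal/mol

ΔH = 16.4 kcal/mol

Using ΔH = Σ nΔHc°(reactants) − Σ nΔHc°(products):
= [2·(-530.6) + 1·(-94.0) + 1·(-838.6)] − [2·(-68.3) + 2·(-936.8)]
= 16.4 kcal/mol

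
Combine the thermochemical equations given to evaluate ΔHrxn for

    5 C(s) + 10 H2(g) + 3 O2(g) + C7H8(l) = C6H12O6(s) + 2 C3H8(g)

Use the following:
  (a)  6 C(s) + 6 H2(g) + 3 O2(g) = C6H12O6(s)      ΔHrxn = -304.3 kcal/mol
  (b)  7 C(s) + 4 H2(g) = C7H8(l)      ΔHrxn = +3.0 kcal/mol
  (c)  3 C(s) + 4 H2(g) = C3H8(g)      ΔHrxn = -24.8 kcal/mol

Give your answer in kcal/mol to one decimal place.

ΔHrxn = -356.9 kcal/mol

(a) as written (C6H12O6(s) already on the product side): -304.3 kcal/mol
(b) reversed (C7H8(l) must end up as a reactant): -3.0 kcal/mol
(c) × 2 (×2 to match 2 C3H8(g) in the target): (2)·(-24.8) = -49.6 kcal/mol
ΔHrxn = (1)·(-304.3) + (-1)·(+3.0) + (2)·(-24.8) = -356.9 kcal/mol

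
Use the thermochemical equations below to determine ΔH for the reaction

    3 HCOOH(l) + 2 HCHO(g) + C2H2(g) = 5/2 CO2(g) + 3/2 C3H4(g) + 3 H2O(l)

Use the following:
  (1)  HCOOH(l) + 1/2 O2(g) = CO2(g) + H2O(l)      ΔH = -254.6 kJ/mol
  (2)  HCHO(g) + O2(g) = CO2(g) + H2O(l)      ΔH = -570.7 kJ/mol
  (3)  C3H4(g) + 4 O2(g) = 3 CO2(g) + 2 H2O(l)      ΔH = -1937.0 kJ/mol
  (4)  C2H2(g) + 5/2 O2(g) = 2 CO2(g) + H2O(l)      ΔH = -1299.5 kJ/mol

ΔH = -299.2 kJ/mol

(1) × 3 (×3 to match 3 HCOOH(l) in the target): (3)·(-254.6) = -763.8 kJ/mol
(2) × 2 (×2 to match 2 HCHO(g) in the target): (2)·(-570.7) = -1141.4 kJ/mol
(3) reversed and × 3/2 (reverse to put C3H4(g) on the product side; scale by 3/2 for the 3/2 C3H4(g)): (-3/2)·(-1937.0) = +2905.5 kJ/mol
(4) as written (C2H2(g) already on the reactant side): -1299.5 kJ/mol
ΔH = (3)·(-254.6) + (2)·(-570.7) + (-3/2)·(-1937.0) + (1)·(-1299.5) = -299.2 kJ/mol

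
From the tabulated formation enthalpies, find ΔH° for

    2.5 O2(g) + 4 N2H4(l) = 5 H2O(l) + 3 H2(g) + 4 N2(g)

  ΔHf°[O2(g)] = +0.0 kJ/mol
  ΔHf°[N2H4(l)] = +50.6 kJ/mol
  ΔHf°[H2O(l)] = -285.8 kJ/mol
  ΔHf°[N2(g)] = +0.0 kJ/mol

Products: 5·(-285.8) + 3·(+0.0) + 4·(+0.0) = -1429.0
Reactants: 5/2·(+0.0) + 4·(+50.6) = +202.4
ΔH° = (-1429.0) − (+202.4) = -1631.4 kJ/mol

ΔH° = -1631.4 kJ/mol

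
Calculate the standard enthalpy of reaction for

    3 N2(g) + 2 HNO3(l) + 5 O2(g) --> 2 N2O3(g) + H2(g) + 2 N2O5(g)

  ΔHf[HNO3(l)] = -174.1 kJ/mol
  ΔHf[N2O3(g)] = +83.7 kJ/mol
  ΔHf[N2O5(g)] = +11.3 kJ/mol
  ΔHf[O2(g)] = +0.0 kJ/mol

ΔH° = 538.2 kJ/mol

ΔH°rxn = Σ nΔHf°(products) − Σ nΔHf°(reactants).
Products: 2·(+83.7) + 1·(+0.0) + 2·(+11.3) = +190.0
Reactants: 3·(+0.0) + 2·(-174.1) + 5·(+0.0) = -348.2
ΔH° = (+190.0) − (-348.2) = 538.2 kJ/mol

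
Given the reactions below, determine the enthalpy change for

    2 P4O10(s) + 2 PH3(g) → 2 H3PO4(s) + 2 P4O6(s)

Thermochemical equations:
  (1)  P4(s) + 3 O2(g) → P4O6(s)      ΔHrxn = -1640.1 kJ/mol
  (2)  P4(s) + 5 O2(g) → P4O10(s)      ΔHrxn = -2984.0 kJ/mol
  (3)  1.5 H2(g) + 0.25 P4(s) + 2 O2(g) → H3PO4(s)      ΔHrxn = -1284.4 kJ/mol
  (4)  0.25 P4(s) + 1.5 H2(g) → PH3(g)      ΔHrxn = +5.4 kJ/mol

(1) × 2: (2)·(-1640.1) = -3280.2 kJ/mol
(2) reversed and × 2: (-2)·(-2984.0) = +5968.0 kJ/mol
(3) × 2: (2)·(-1284.4) = -2568.8 kJ/mol
(4) reversed and × 2: (-2)·(+5.4) = -10.8 kJ/mol
Combining the equations, ΔHrxn = (-3280.2) + (+5968.0) + (-2568.8) + (-10.8) = 108.2 kJ/mol

ΔHrxn = 108.2 kJ/mol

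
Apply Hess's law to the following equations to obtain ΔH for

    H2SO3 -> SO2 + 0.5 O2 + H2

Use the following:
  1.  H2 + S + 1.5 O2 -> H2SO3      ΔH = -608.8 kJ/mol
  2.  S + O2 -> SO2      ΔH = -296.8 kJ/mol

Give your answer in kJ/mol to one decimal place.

ΔH = 312.0 kJ/mol

eq. 1 reversed: +608.8 kJ/mol
eq. 2 as written: -296.8 kJ/mol
Summing the manipulated equations, ΔH = (-1)·(-608.8) + (1)·(-296.8) = 312.0 kJ/mol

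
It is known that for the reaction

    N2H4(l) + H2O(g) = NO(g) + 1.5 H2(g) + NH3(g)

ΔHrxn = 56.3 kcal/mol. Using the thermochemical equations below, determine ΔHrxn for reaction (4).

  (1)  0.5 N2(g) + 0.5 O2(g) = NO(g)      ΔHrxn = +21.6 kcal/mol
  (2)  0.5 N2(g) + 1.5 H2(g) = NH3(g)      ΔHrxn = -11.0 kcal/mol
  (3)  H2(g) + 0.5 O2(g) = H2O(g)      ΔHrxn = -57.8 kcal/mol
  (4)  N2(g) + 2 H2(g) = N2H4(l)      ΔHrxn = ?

(1) as written: +21.6 kcal/mol
(2) as written: -11.0 kcal/mol
(3) reversed: +57.8 kcal/mol
(4) reversed: contributes −x
+56.3 = (+21.6) + (-11.0) + (+57.8) − x
x = (+56.3 − (+68.4)) / (-1) = 12.1 kcal/mol

ΔHrxn = 12.1 kcal/mol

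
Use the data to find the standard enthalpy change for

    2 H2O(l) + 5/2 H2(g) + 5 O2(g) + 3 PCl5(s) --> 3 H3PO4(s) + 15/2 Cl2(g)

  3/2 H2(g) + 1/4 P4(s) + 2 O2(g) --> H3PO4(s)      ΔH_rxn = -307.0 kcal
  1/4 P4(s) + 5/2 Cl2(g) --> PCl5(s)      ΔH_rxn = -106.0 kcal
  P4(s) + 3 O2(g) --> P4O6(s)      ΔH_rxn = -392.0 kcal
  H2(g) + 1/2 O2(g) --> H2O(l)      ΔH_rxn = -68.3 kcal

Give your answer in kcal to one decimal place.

equation 1 × 3 (×3 to match 3 H3PO4(s) in the target): (3)·(-307.0) = -921.0 kcal
equation 2 reversed and × 3 (PCl5(s) must end up as a reactant; scale by 3 for the 3 PCl5(s)): (-3)·(-106.0) = +318.0 kcal
equation 3: not needed (P4O6(s) appears nowhere else).
equation 4 reversed and × 2 (H2O(l) must end up as a reactant; scale by 2 for the 2 H2O(l)): (-2)·(-68.3) = +136.6 kcal
ΔH_rxn = (3)·(-307.0) + (-3)·(-106.0) + (-2)·(-68.3) = -466.4 kcal

ΔH_rxn = -466.4 kcal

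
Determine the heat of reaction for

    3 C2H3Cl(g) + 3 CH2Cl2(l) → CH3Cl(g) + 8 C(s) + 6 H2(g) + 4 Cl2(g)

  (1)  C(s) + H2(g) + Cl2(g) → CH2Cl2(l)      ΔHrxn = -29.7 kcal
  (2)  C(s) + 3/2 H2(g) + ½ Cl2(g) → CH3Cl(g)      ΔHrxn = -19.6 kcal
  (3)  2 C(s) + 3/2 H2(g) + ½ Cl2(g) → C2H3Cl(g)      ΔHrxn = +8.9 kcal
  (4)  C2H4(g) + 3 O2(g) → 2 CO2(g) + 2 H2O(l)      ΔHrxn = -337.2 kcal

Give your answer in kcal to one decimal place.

ΔHrxn = 42.8 kcal

(1) reversed and × 3: (-3)·(-29.7) = +89.1 kcal
(2) as written: -19.6 kcal
(3) reversed and × 3: (-3)·(+8.9) = -26.7 kcal
(4): not needed.
By Hess's law, ΔHrxn = (-3)·(-29.7) + (1)·(-19.6) + (-3)·(+8.9) = 42.8 kcal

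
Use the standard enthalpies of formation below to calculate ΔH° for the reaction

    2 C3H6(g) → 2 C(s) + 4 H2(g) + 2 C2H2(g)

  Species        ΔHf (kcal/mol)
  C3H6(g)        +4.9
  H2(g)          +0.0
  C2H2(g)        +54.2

Products: 2·(+0.0) + 4·(+0.0) + 2·(+54.2) = +108.4
Reactants: 2·(+4.9) = +9.8
ΔH° = (+108.4) − (+9.8) = 98.6 kcal/mol

ΔH° = 98.6 kcal/mol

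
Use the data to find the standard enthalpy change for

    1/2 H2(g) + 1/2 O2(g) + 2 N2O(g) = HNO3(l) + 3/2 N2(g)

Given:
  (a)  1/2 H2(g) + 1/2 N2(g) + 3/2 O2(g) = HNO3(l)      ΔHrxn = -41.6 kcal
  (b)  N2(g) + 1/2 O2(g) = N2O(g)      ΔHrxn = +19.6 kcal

ΔHrxn = -80.8 kcal

(a) as written (HNO3(l) already on the product side): -41.6 kcal
(b) reversed and × 2 (reverse to put N2O(g) on the reactant side; ×2 to match 2 N2O(g) in the target): (-2)·(+19.6) = -39.2 kcal
Summing the manipulated equations, ΔHrxn = (-41.6) + (-39.2) = -80.8 kcal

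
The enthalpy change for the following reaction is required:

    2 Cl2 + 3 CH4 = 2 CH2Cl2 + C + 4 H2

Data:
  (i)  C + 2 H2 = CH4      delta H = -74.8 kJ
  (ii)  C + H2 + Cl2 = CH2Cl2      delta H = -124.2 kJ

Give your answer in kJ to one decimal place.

(i) reversed and × 3: (-3)·(-74.8) = +224.4 kJ
(ii) × 2: (2)·(-124.2) = -248.4 kJ
By Hess's law, delta H = (+224.4) + (-248.4) = -24.0 kJ

delta H = -24.0 kJ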